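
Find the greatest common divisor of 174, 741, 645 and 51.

gcd(174, 741): 741 = 4·174 + 45; 174 = 3·45 + 39; 45 = 1·39 + 6; 39 = 6·6 + 3; 6 = 2·3 + 0 → 3
gcd(3, 645): 645 = 215·3 + 0 → 3
gcd(3, 51): 51 = 17·3 + 0 → 3

3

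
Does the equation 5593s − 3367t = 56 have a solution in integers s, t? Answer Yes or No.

By Bézout, 5593s − 3367t = 56 has integer solutions iff gcd(5593, 3367) | 56.
Euclid: 5593 = 1·3367 + 2226; 3367 = 1·2226 + 1141; 2226 = 1·1141 + 1085; 1141 = 1·1085 + 56; 1085 = 19·56 + 21; 56 = 2·21 + 14; 21 = 1·14 + 7; 14 = 2·7 + 0. gcd = 7; 56 mod 7 = 0. Yes.

Yes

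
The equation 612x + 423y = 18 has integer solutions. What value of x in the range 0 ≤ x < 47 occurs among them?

Reduce mod 423: 612x ≡ 18 (mod 423). With g = gcd(612, 423) = 9 dividing 18, divide through: 68x ≡ 2 (mod 47).
Since gcd(68, 47) = 1, x ≡ 2·(68)⁻¹ ≡ 18 (mod 47). Smallest non-negative: 18.

18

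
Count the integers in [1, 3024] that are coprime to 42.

Prime factors of 42: 2, 3, 7. Count integers ≤ 3024 divisible by none of them.
By inclusion–exclusion: 3024 − ⌊3024/2⌋ − ⌊3024/3⌋ − ⌊3024/7⌋ + ⌊3024/6⌋ + ⌊3024/14⌋ + ⌊3024/21⌋ − ⌊3024/42⌋ = 864.

864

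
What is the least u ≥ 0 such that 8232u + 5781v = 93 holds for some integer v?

960

gcd(8232, 5781) = 3 (Euclid: 8232 = 1·5781 + 2451; 5781 = 2·2451 + 879; 2451 = 2·879 + 693; 879 = 1·693 + 186; 693 = 3·186 + 135; 186 = 1·135 + 51; 135 = 2·51 + 33; 51 = 1·33 + 18; 33 = 1·18 + 15; 18 = 1·15 + 3; 15 = 5·3 + 0), and 3 | 93.
Extended Euclid: 8232·(-342) + 5781·(487) = 3. Scale by 31: u₀ = -10602.
General solution u = u₀ + 1927t; reducing mod 1927 gives u = 960 (and v = -1367).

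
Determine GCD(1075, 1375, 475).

gcd(1075, 1375): 1375 = 1·1075 + 300; 1075 = 3·300 + 175; 300 = 1·175 + 125; 175 = 1·125 + 50; 125 = 2·50 + 25; 50 = 2·25 + 0 → 25
gcd(25, 475): 475 = 19·25 + 0 → 25

25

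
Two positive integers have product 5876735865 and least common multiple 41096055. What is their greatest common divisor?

From gcd × lcm = pq: gcd = 5876735865 / 41096055 = 143.

143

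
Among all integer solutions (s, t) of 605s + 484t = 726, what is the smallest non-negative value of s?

gcd(605, 484) = 121 (Euclid: 605 = 1·484 + 121; 484 = 4·121 + 0), and 121 | 726.
Extended Euclid: 605·(1) + 484·(-1) = 121. Scale by 6: s₀ = 6.
General solution s = s₀ + 4k; reducing mod 4 gives s = 2 (and t = -1).

2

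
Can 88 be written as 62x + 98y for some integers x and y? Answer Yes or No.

gcd(62, 98): 98 = 1·62 + 36; 62 = 1·36 + 26; 36 = 1·26 + 10; 26 = 2·10 + 6; 10 = 1·6 + 4; 6 = 1·4 + 2; 4 = 2·2 + 0 → 2
2 divides 88, so a solution exists.

Yes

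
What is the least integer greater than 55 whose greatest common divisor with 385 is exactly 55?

Multiples of 55 above 55: 55·2, 55·3, … . Need the cofactor coprime to 385/55 = 7.
Checking s = 2, 3, … the first with gcd(s, 7) = 1 is s = 2, giving 110.

110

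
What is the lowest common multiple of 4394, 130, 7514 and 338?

lcm(4394, 130) = 4394·130/gcd = 571220/26 = 21970
lcm(21970, 7514) = 21970·7514/gcd = 165082580/26 = 6349330
lcm(6349330, 338) = 6349330·338/gcd = 2146073540/338 = 6349330

6349330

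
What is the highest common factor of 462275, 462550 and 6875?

462275 = 5² · 11 · 41²; 462550 = 2 · 5² · 11 · 29²; 6875 = 5⁴ · 11
gcd takes min exponent of each prime: 5² · 11 = 275

275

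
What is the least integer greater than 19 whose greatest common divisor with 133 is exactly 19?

38

133 = 19·7. Any k with gcd(k, 133) = 19 is a multiple of 19, say 19s, with s coprime to 7.
Need s > 19/19, so s ≥ 2. First s ≥ 2 with gcd(s, 7) = 1 is s = 2. Thus k = 19·2 = 38.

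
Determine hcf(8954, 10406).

Euclid: 10406 = 1·8954 + 1452; 8954 = 6·1452 + 242; 1452 = 6·242 + 0. Last nonzero remainder: 242.

242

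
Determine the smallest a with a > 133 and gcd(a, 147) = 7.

gcd(a, 147) = 7 forces 7 | a; write a = 7s. Then gcd(7s, 7·21) = 7·gcd(s, 21), so need gcd(s, 21) = 1.
7s > 133 gives s ≥ 20. The least s ≥ 20 coprime to 21 is 20, so a = 7·20 = 140.

140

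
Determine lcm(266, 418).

2926

266 = 2 · 7 · 19; 418 = 2 · 11 · 19
max exponents: 2 · 7 · 11 · 19 = 2926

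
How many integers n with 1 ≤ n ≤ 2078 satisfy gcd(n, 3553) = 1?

3553 = 11·17·19. Inclusion–exclusion on these primes:
2078 − ⌊2078/11⌋ − ⌊2078/17⌋ − ⌊2078/19⌋ + ⌊2078/187⌋ + ⌊2078/209⌋ + ⌊2078/323⌋ − ⌊2078/3553⌋ = 1685

1685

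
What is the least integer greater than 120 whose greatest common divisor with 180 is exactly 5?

125

180 = 5·36. Any k with gcd(k, 180) = 5 is a multiple of 5, say 5s, with s coprime to 36.
Need s > 120/5, so s ≥ 25. First s ≥ 25 with gcd(s, 36) = 1 is s = 25. Thus k = 5·25 = 125.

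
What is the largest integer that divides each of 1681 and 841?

1

1681 = 41²
841 = 29²
Common: 1 = 1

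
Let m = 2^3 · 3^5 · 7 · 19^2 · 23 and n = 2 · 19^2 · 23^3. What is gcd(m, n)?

16606

min exponent per shared prime: 2 · 19^2 · 23 = 16606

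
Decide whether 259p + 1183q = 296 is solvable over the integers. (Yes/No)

By Bézout, 259p + 1183q = 296 has integer solutions iff gcd(259, 1183) | 296.
Euclid: 1183 = 4·259 + 147; 259 = 1·147 + 112; 147 = 1·112 + 35; 112 = 3·35 + 7; 35 = 5·7 + 0. gcd = 7; 296 mod 7 = 2. No.

No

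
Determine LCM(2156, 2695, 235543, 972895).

lcm(2156, 2695) = 2156·2695/gcd = 5810420/539 = 10780
lcm(10780, 235543) = 10780·235543/gcd = 2539153540/539 = 4710860
lcm(4710860, 972895) = 4710860·972895/gcd = 4583172139700/51205 = 89506340

89506340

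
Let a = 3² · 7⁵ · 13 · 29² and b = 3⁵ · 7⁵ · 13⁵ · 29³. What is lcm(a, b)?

max exponent per prime: 3⁵ · 7⁵ · 13⁵ · 29³ = 36983433568030677

36983433568030677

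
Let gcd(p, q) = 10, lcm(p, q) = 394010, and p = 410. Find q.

9610

Using pq = gcd(p,q)·lcm(p,q) = 10·394010 = 3940100, we get q = 3940100/410 = 9610.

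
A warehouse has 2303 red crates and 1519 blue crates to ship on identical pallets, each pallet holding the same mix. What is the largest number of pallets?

49

2303 = 7² · 47
1519 = 7² · 31
Common: 7² = 49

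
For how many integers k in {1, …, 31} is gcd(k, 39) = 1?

Prime factors of 39: 3, 13. Count integers ≤ 31 divisible by none of them.
By inclusion–exclusion: 31 − ⌊31/3⌋ − ⌊31/13⌋ + ⌊31/39⌋ = 19.

19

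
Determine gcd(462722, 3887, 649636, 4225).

gcd(462722, 3887): 462722 = 119·3887 + 169; 3887 = 23·169 + 0 → 169
gcd(169, 649636): 649636 = 3844·169 + 0 → 169
gcd(169, 4225): 4225 = 25·169 + 0 → 169

169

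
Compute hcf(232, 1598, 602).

2

232 = 2³ · 29; 1598 = 2 · 17 · 47; 602 = 2 · 7 · 43
gcd takes min exponent of each prime: 2 = 2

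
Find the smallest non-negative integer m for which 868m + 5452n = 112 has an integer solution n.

Reduce mod 5452: 868m ≡ 112 (mod 5452). With g = gcd(868, 5452) = 4 dividing 112, divide through: 217m ≡ 28 (mod 1363).
Since gcd(217, 1363) = 1, m ≡ 28·(217)⁻¹ ≡ 176 (mod 1363). Smallest non-negative: 176.

176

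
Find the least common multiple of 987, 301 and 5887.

987 = 3 · 7 · 47; 301 = 7 · 43; 5887 = 7 · 29²
lcm takes max exponent of each prime: 3 · 7 · 29² · 43 · 47 = 35692881

35692881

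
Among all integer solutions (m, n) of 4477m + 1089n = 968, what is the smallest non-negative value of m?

8

Reduce mod 1089: 4477m ≡ 968 (mod 1089). With g = gcd(4477, 1089) = 121 dividing 968, divide through: 37m ≡ 8 (mod 9).
Since gcd(37, 9) = 1, m ≡ 8·(37)⁻¹ ≡ 8 (mod 9). Smallest non-negative: 8.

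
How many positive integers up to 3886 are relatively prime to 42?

1110

Prime factors of 42: 2, 3, 7. Count integers ≤ 3886 divisible by none of them.
By inclusion–exclusion: 3886 − ⌊3886/2⌋ − ⌊3886/3⌋ − ⌊3886/7⌋ + ⌊3886/6⌋ + ⌊3886/14⌋ + ⌊3886/21⌋ − ⌊3886/42⌋ = 1110.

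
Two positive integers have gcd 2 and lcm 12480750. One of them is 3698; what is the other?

u·v = gcd·lcm = 2·12480750 = 24961500, so v = 24961500/3698 = 6750.

6750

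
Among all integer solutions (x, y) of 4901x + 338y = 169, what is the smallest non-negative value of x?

Euclid: 4901 = 14·338 + 169; 338 = 2·169 + 0 → gcd = 169; 169 = 169·1.
Back-substitution yields 4901·(1) + 338·(-14) = 169, so one solution is x = 1·1 = 1, y = -14·1 = -14.
Solutions in x differ by 338/169 = 2; the one in [0, 2) is 1 mod 2 = 1.

1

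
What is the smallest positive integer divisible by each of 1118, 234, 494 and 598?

1118 = 2 · 13 · 43; 234 = 2 · 3² · 13; 494 = 2 · 13 · 19; 598 = 2 · 13 · 23
lcm takes max exponent of each prime: 2 · 3² · 13 · 19 · 23 · 43 = 4397094

4397094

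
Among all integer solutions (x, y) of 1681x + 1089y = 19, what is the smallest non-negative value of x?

436

Euclid: 1681 = 1·1089 + 592; 1089 = 1·592 + 497; 592 = 1·497 + 95; 497 = 5·95 + 22; 95 = 4·22 + 7; 22 = 3·7 + 1; 7 = 7·1 + 0 → gcd = 1; 19 = 1·19.
Back-substitution yields 1681·(-149) + 1089·(230) = 1, so one solution is x = -149·19 = -2831, y = 230·19 = 4370.
Solutions in x differ by 1089/1 = 1089; the one in [0, 1089) is -2831 mod 1089 = 436.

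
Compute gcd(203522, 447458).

242

203522 = 2 · 11² · 29²
447458 = 2 · 11² · 43²
Common: 2 · 11² = 242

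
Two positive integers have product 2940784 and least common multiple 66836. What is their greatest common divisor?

From gcd × lcm = pq: gcd = 2940784 / 66836 = 44.

44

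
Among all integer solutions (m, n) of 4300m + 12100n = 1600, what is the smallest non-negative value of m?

6

Reduce mod 12100: 4300m ≡ 1600 (mod 12100). With g = gcd(4300, 12100) = 100 dividing 1600, divide through: 43m ≡ 16 (mod 121).
Since gcd(43, 121) = 1, m ≡ 16·(43)⁻¹ ≡ 6 (mod 121). Smallest non-negative: 6.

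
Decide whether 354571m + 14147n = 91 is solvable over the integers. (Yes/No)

Yes

gcd(354571, 14147): 354571 = 25·14147 + 896; 14147 = 15·896 + 707; 896 = 1·707 + 189; 707 = 3·189 + 140; 189 = 1·140 + 49; 140 = 2·49 + 42; 49 = 1·42 + 7; 42 = 6·7 + 0 → 7
7 divides 91, so a solution exists.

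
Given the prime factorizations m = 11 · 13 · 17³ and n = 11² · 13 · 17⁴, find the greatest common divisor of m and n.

min exponent per shared prime: 11 · 13 · 17³ = 702559

702559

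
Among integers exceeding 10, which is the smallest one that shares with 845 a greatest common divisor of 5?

15

Multiples of 5 above 10: 5·3, 5·4, … . Need the cofactor coprime to 845/5 = 169.
Checking s = 3, 4, … the first with gcd(s, 169) = 1 is s = 3, giving 15.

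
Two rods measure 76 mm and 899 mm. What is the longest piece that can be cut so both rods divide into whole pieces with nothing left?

Euclid: 899 = 11·76 + 63; 76 = 1·63 + 13; 63 = 4·13 + 11; 13 = 1·11 + 2; 11 = 5·2 + 1; 2 = 2·1 + 0. Last nonzero remainder: 1.

1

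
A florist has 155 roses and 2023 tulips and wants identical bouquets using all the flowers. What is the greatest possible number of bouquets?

1

155 = 5 · 31
2023 = 7 · 17²
Common: 1 = 1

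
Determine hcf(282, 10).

2

Euclid: 282 = 28·10 + 2; 10 = 5·2 + 0. Last nonzero remainder: 2.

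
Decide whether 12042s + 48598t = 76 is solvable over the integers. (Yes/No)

gcd(12042, 48598): 48598 = 4·12042 + 430; 12042 = 28·430 + 2; 430 = 215·2 + 0 → 2
2 divides 76, so a solution exists.

Yes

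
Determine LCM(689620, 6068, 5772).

995121660

689620 = 2² · 5 · 29² · 41; 6068 = 2² · 37 · 41; 5772 = 2² · 3 · 13 · 37
lcm takes max exponent of each prime: 2² · 3 · 5 · 13 · 29² · 37 · 41 = 995121660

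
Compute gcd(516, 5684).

Euclid: 5684 = 11·516 + 8; 516 = 64·8 + 4; 8 = 2·4 + 0. Last nonzero remainder: 4.

4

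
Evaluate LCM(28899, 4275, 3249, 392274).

28899 = 3² · 13² · 19; 4275 = 3² · 5² · 19; 3249 = 3² · 19²; 392274 = 2 · 3² · 19 · 31 · 37
lcm takes max exponent of each prime: 2 · 3² · 5² · 13² · 19² · 31 · 37 = 31489795350

31489795350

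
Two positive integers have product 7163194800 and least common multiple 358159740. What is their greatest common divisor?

gcd·lcm = product, so gcd = 7163194800/358159740 = 20.

20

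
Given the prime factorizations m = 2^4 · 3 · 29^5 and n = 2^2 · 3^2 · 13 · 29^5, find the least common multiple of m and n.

max exponent per prime: 2^4 · 3^2 · 13 · 29^5 = 38396870928

38396870928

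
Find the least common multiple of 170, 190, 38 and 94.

lcm(170, 190) = 170·190/gcd = 32300/10 = 3230
lcm(3230, 38) = 3230·38/gcd = 122740/38 = 3230
lcm(3230, 94) = 3230·94/gcd = 303620/2 = 151810

151810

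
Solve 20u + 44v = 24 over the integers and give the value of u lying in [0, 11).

10

Reduce mod 44: 20u ≡ 24 (mod 44). With g = gcd(20, 44) = 4 dividing 24, divide through: 5u ≡ 6 (mod 11).
Since gcd(5, 11) = 1, u ≡ 6·(5)⁻¹ ≡ 10 (mod 11). Smallest non-negative: 10.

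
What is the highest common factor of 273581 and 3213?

Euclid: 273581 = 85·3213 + 476; 3213 = 6·476 + 357; 476 = 1·357 + 119; 357 = 3·119 + 0. Last nonzero remainder: 119.

119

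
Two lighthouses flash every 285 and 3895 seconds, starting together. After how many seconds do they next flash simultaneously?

11685

285 = 3 · 5 · 19; 3895 = 5 · 19 · 41
max exponents: 3 · 5 · 19 · 41 = 11685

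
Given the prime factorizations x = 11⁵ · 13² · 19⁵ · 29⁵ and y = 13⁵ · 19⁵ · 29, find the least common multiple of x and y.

max exponent per prime: 11⁵ · 13⁵ · 19⁵ · 29⁵ = 3036953774610303846777193

3036953774610303846777193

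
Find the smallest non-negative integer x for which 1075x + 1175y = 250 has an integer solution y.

21

Reduce mod 1175: 1075x ≡ 250 (mod 1175). With g = gcd(1075, 1175) = 25 dividing 250, divide through: 43x ≡ 10 (mod 47).
Since gcd(43, 47) = 1, x ≡ 10·(43)⁻¹ ≡ 21 (mod 47). Smallest non-negative: 21.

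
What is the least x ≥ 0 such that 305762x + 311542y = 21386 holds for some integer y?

Euclid: 311542 = 1·305762 + 5780; 305762 = 52·5780 + 5202; 5780 = 1·5202 + 578; 5202 = 9·578 + 0 → gcd = 578; 21386 = 578·37.
Back-substitution yields 305762·(-54) + 311542·(53) = 578, so one solution is x = -54·37 = -1998, y = 53·37 = 1961.
Solutions in x differ by 311542/578 = 539; the one in [0, 539) is -1998 mod 539 = 158.

158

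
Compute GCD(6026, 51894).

2

6026 = 2 · 23 · 131
51894 = 2 · 3³ · 31²
Common: 2 = 2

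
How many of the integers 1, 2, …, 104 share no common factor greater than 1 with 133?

133 = 7·19. Inclusion–exclusion on these primes:
104 − ⌊104/7⌋ − ⌊104/19⌋ + ⌊104/133⌋ = 85

85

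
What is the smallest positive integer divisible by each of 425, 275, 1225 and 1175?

10766525

425 = 5² · 17; 275 = 5² · 11; 1225 = 5² · 7²; 1175 = 5² · 47
lcm takes max exponent of each prime: 5² · 7² · 11 · 17 · 47 = 10766525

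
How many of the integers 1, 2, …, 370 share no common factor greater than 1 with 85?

279

85 = 5·17. Inclusion–exclusion on these primes:
370 − ⌊370/5⌋ − ⌊370/17⌋ + ⌊370/85⌋ = 279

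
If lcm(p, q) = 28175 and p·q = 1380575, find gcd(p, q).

49

gcd·lcm = product, so gcd = 1380575/28175 = 49.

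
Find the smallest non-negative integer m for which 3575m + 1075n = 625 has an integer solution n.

11

gcd(3575, 1075) = 25 (Euclid: 3575 = 3·1075 + 350; 1075 = 3·350 + 25; 350 = 14·25 + 0), and 25 | 625.
Extended Euclid: 3575·(-3) + 1075·(10) = 25. Scale by 25: m₀ = -75.
General solution m = m₀ + 43t; reducing mod 43 gives m = 11 (and n = -36).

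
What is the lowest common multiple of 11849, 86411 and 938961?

11849 = 17² · 41; 86411 = 13 · 17² · 23; 938961 = 3² · 17² · 19²
lcm takes max exponent of each prime: 3² · 13 · 17² · 19² · 23 · 41 = 11510722899

11510722899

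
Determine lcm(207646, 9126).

207646 = 2 · 47³; 9126 = 2 · 3³ · 13²
max exponents: 2 · 3³ · 13² · 47³ = 947488698

947488698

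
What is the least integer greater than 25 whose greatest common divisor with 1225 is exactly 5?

30

1225 = 5·245. Any t with gcd(t, 1225) = 5 is a multiple of 5, say 5s, with s coprime to 245.
Need s > 25/5, so s ≥ 6. First s ≥ 6 with gcd(s, 245) = 1 is s = 6. Thus t = 5·6 = 30.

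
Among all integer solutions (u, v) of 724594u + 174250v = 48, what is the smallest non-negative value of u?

Euclid: 724594 = 4·174250 + 27594; 174250 = 6·27594 + 8686; 27594 = 3·8686 + 1536; 8686 = 5·1536 + 1006; 1536 = 1·1006 + 530; 1006 = 1·530 + 476; 530 = 1·476 + 54; 476 = 8·54 + 44; 54 = 1·44 + 10; 44 = 4·10 + 4; 10 = 2·4 + 2; 4 = 2·2 + 0 → gcd = 2; 48 = 2·24.
Back-substitution yields 724594·(35508) + 174250·(-147655) = 2, so one solution is u = 35508·24 = 852192, v = -147655·24 = -3543720.
Solutions in u differ by 174250/2 = 87125; the one in [0, 87125) is 852192 mod 87125 = 68067.

68067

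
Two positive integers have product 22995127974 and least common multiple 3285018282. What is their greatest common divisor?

From gcd × lcm = mn: gcd = 22995127974 / 3285018282 = 7.

7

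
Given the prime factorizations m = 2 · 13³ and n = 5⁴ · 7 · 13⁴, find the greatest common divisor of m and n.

min exponent per shared prime: 13³ = 2197

2197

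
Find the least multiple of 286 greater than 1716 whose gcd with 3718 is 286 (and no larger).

3718 = 286·13. Any k with gcd(k, 3718) = 286 is a multiple of 286, say 286s, with s coprime to 13.
Need s > 1716/286, so s ≥ 7. First s ≥ 7 with gcd(s, 13) = 1 is s = 7. Thus k = 286·7 = 2002.

2002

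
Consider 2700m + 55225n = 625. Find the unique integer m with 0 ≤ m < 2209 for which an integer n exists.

1207

Euclid: 55225 = 20·2700 + 1225; 2700 = 2·1225 + 250; 1225 = 4·250 + 225; 250 = 1·225 + 25; 225 = 9·25 + 0 → gcd = 25; 625 = 25·25.
Back-substitution yields 2700·(225) + 55225·(-11) = 25, so one solution is m = 225·25 = 5625, n = -11·25 = -275.
Solutions in m differ by 55225/25 = 2209; the one in [0, 2209) is 5625 mod 2209 = 1207.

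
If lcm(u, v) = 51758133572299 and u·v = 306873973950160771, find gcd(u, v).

gcd·lcm = product, so gcd = 306873973950160771/51758133572299 = 5929.

5929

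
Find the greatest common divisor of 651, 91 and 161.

7

gcd(651, 91): 651 = 7·91 + 14; 91 = 6·14 + 7; 14 = 2·7 + 0 → 7
gcd(7, 161): 161 = 23·7 + 0 → 7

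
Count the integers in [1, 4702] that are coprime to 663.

2724

Prime factors of 663: 3, 13, 17. Count integers ≤ 4702 divisible by none of them.
By inclusion–exclusion: 4702 − ⌊4702/3⌋ − ⌊4702/13⌋ − ⌊4702/17⌋ + ⌊4702/39⌋ + ⌊4702/51⌋ + ⌊4702/221⌋ − ⌊4702/663⌋ = 2724.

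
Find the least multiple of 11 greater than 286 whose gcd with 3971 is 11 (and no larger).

3971 = 11·361. Any t with gcd(t, 3971) = 11 is a multiple of 11, say 11s, with s coprime to 361.
Need s > 286/11, so s ≥ 27. First s ≥ 27 with gcd(s, 361) = 1 is s = 27. Thus t = 11·27 = 297.

297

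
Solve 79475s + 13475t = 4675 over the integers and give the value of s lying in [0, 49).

Euclid: 79475 = 5·13475 + 12100; 13475 = 1·12100 + 1375; 12100 = 8·1375 + 1100; 1375 = 1·1100 + 275; 1100 = 4·275 + 0 → gcd = 275; 4675 = 275·17.
Back-substitution yields 79475·(-10) + 13475·(59) = 275, so one solution is s = -10·17 = -170, t = 59·17 = 1003.
Solutions in s differ by 13475/275 = 49; the one in [0, 49) is -170 mod 49 = 26.

26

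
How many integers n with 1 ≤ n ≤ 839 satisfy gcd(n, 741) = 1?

Prime factors of 741: 3, 13, 19. Count integers ≤ 839 divisible by none of them.
By inclusion–exclusion: 839 − ⌊839/3⌋ − ⌊839/13⌋ − ⌊839/19⌋ + ⌊839/39⌋ + ⌊839/57⌋ + ⌊839/247⌋ − ⌊839/741⌋ = 489.

489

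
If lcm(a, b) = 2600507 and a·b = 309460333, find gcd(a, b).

119

gcd·lcm = product, so gcd = 309460333/2600507 = 119.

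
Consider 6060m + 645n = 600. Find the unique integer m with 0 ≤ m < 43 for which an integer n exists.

gcd(6060, 645) = 15 (Euclid: 6060 = 9·645 + 255; 645 = 2·255 + 135; 255 = 1·135 + 120; 135 = 1·120 + 15; 120 = 8·15 + 0), and 15 | 600.
Extended Euclid: 6060·(-5) + 645·(47) = 15. Scale by 40: m₀ = -200.
General solution m = m₀ + 43t; reducing mod 43 gives m = 15 (and n = -140).

15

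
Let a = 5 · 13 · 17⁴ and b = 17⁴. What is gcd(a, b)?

83521

min exponent per shared prime: 17⁴ = 83521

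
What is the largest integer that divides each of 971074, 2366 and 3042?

338

971074 = 2 · 13⁴ · 17; 2366 = 2 · 7 · 13²; 3042 = 2 · 3² · 13²
gcd takes min exponent of each prime: 2 · 13² = 338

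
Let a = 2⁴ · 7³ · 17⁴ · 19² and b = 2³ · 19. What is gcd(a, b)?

min exponent per shared prime: 2³ · 19 = 152

152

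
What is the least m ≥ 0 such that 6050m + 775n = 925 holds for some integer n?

Euclid: 6050 = 7·775 + 625; 775 = 1·625 + 150; 625 = 4·150 + 25; 150 = 6·25 + 0 → gcd = 25; 925 = 25·37.
Back-substitution yields 6050·(5) + 775·(-39) = 25, so one solution is m = 5·37 = 185, n = -39·37 = -1443.
Solutions in m differ by 775/25 = 31; the one in [0, 31) is 185 mod 31 = 30.

30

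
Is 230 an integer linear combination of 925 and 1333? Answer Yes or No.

By Bézout, 925p − 1333q = 230 has integer solutions iff gcd(925, 1333) | 230.
Euclid: 1333 = 1·925 + 408; 925 = 2·408 + 109; 408 = 3·109 + 81; 109 = 1·81 + 28; 81 = 2·28 + 25; 28 = 1·25 + 3; 25 = 8·3 + 1; 3 = 3·1 + 0. gcd = 1; 230 mod 1 = 0. Yes.

Yes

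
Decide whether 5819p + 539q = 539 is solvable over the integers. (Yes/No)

By Bézout, 5819p + 539q = 539 has integer solutions iff gcd(5819, 539) | 539.
Euclid: 5819 = 10·539 + 429; 539 = 1·429 + 110; 429 = 3·110 + 99; 110 = 1·99 + 11; 99 = 9·11 + 0. gcd = 11; 539 mod 11 = 0. Yes.

Yes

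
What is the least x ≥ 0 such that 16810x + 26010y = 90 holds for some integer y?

Reduce mod 26010: 16810x ≡ 90 (mod 26010). With g = gcd(16810, 26010) = 10 dividing 90, divide through: 1681x ≡ 9 (mod 2601).
Since gcd(1681, 2601) = 1, x ≡ 9·(1681)⁻¹ ≡ 2061 (mod 2601). Smallest non-negative: 2061.

2061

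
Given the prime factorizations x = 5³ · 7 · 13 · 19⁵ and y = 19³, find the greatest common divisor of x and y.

min exponent per shared prime: 19³ = 6859

6859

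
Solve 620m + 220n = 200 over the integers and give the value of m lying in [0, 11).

gcd(620, 220) = 20 (Euclid: 620 = 2·220 + 180; 220 = 1·180 + 40; 180 = 4·40 + 20; 40 = 2·20 + 0), and 20 | 200.
Extended Euclid: 620·(5) + 220·(-14) = 20. Scale by 10: m₀ = 50.
General solution m = m₀ + 11t; reducing mod 11 gives m = 6 (and n = -16).

6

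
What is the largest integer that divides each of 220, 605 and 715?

55

gcd(220, 605): 605 = 2·220 + 165; 220 = 1·165 + 55; 165 = 3·55 + 0 → 55
gcd(55, 715): 715 = 13·55 + 0 → 55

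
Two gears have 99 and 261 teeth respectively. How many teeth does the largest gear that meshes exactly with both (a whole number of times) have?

9

Euclid: 261 = 2·99 + 63; 99 = 1·63 + 36; 63 = 1·36 + 27; 36 = 1·27 + 9; 27 = 3·9 + 0. Last nonzero remainder: 9.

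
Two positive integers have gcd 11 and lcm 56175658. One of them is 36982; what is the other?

Using uv = gcd(u,v)·lcm(u,v) = 11·56175658 = 617932238, we get v = 617932238/36982 = 16709.

16709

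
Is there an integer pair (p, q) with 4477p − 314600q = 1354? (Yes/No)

By Bézout, 4477p − 314600q = 1354 has integer solutions iff gcd(4477, 314600) | 1354.
Euclid: 314600 = 70·4477 + 1210; 4477 = 3·1210 + 847; 1210 = 1·847 + 363; 847 = 2·363 + 121; 363 = 3·121 + 0. gcd = 121; 1354 mod 121 = 23. No.

No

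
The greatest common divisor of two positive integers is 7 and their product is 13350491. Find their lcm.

Since gcd(m,n)·lcm(m,n) = mn, lcm = 13350491/7 = 1907213.

1907213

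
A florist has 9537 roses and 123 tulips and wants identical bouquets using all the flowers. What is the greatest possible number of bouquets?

3

Euclid: 9537 = 77·123 + 66; 123 = 1·66 + 57; 66 = 1·57 + 9; 57 = 6·9 + 3; 9 = 3·3 + 0. Last nonzero remainder: 3.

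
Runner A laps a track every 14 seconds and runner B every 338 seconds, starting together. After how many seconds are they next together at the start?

gcd first: 338 = 24·14 + 2; 14 = 7·2 + 0 → gcd = 2
lcm = 14·338/gcd = 4732/2 = 2366

2366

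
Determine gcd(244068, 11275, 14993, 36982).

gcd(244068, 11275): 244068 = 21·11275 + 7293; 11275 = 1·7293 + 3982; 7293 = 1·3982 + 3311; 3982 = 1·3311 + 671; 3311 = 4·671 + 627; 671 = 1·627 + 44; 627 = 14·44 + 11; 44 = 4·11 + 0 → 11
gcd(11, 14993): 14993 = 1363·11 + 0 → 11
gcd(11, 36982): 36982 = 3362·11 + 0 → 11

11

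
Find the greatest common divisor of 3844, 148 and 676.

3844 = 2² · 31²; 148 = 2² · 37; 676 = 2² · 13²
gcd takes min exponent of each prime: 2² = 4

4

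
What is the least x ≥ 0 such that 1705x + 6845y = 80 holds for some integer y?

261

Euclid: 6845 = 4·1705 + 25; 1705 = 68·25 + 5; 25 = 5·5 + 0 → gcd = 5; 80 = 5·16.
Back-substitution yields 1705·(273) + 6845·(-68) = 5, so one solution is x = 273·16 = 4368, y = -68·16 = -1088.
Solutions in x differ by 6845/5 = 1369; the one in [0, 1369) is 4368 mod 1369 = 261.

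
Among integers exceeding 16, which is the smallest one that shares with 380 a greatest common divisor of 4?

24

gcd(t, 380) = 4 forces 4 | t; write t = 4s. Then gcd(4s, 4·95) = 4·gcd(s, 95), so need gcd(s, 95) = 1.
4s > 16 gives s ≥ 5. The least s ≥ 5 coprime to 95 is 6, so t = 4·6 = 24.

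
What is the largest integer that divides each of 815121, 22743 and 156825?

9

815121 = 3² · 41 · 47²; 22743 = 3² · 7 · 19²; 156825 = 3² · 5² · 17 · 41
gcd takes min exponent of each prime: 3² = 9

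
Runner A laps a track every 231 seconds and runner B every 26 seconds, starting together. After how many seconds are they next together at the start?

6006

gcd first: 231 = 8·26 + 23; 26 = 1·23 + 3; 23 = 7·3 + 2; 3 = 1·2 + 1; 2 = 2·1 + 0 → gcd = 1
lcm = 231·26/gcd = 6006/1 = 6006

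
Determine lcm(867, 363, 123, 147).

lcm(867, 363) = 867·363/gcd = 314721/3 = 104907
lcm(104907, 123) = 104907·123/gcd = 12903561/3 = 4301187
lcm(4301187, 147) = 4301187·147/gcd = 632274489/3 = 210758163

210758163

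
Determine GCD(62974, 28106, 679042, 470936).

2

gcd(62974, 28106): 62974 = 2·28106 + 6762; 28106 = 4·6762 + 1058; 6762 = 6·1058 + 414; 1058 = 2·414 + 230; 414 = 1·230 + 184; 230 = 1·184 + 46; 184 = 4·46 + 0 → 46
gcd(46, 679042): 679042 = 14761·46 + 36; 46 = 1·36 + 10; 36 = 3·10 + 6; 10 = 1·6 + 4; 6 = 1·4 + 2; 4 = 2·2 + 0 → 2
gcd(2, 470936): 470936 = 235468·2 + 0 → 2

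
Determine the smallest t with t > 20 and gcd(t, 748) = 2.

748 = 2·374. Any t with gcd(t, 748) = 2 is a multiple of 2, say 2s, with s coprime to 374.
Need s > 20/2, so s ≥ 11. First s ≥ 11 with gcd(s, 374) = 1 is s = 13. Thus t = 2·13 = 26.

26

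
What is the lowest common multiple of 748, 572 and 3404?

748 = 2² · 11 · 17; 572 = 2² · 11 · 13; 3404 = 2² · 23 · 37
lcm takes max exponent of each prime: 2² · 11 · 13 · 17 · 23 · 37 = 8275124

8275124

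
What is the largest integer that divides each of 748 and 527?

17

Euclid: 748 = 1·527 + 221; 527 = 2·221 + 85; 221 = 2·85 + 51; 85 = 1·51 + 34; 51 = 1·34 + 17; 34 = 2·17 + 0. Last nonzero remainder: 17.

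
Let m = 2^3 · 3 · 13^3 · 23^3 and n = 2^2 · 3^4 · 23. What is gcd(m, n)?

276

min exponent per shared prime: 2^2 · 3 · 23 = 276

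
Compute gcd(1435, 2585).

5

Euclid: 2585 = 1·1435 + 1150; 1435 = 1·1150 + 285; 1150 = 4·285 + 10; 285 = 28·10 + 5; 10 = 2·5 + 0. Last nonzero remainder: 5.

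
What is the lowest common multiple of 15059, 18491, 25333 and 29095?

154199675956865

15059 = 11 · 37²; 18491 = 11 · 41²; 25333 = 7² · 11 · 47; 29095 = 5 · 11 · 23²
lcm takes max exponent of each prime: 5 · 7² · 11 · 23² · 37² · 41² · 47 = 154199675956865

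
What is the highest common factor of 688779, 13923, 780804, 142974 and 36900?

9

gcd(688779, 13923): 688779 = 49·13923 + 6552; 13923 = 2·6552 + 819; 6552 = 8·819 + 0 → 819
gcd(819, 780804): 780804 = 953·819 + 297; 819 = 2·297 + 225; 297 = 1·225 + 72; 225 = 3·72 + 9; 72 = 8·9 + 0 → 9
gcd(9, 142974): 142974 = 15886·9 + 0 → 9
gcd(9, 36900): 36900 = 4100·9 + 0 → 9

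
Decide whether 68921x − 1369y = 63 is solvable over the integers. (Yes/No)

Yes

By Bézout, 68921x − 1369y = 63 has integer solutions iff gcd(68921, 1369) | 63.
Euclid: 68921 = 50·1369 + 471; 1369 = 2·471 + 427; 471 = 1·427 + 44; 427 = 9·44 + 31; 44 = 1·31 + 13; 31 = 2·13 + 5; 13 = 2·5 + 3; 5 = 1·3 + 2; 3 = 1·2 + 1; 2 = 2·1 + 0. gcd = 1; 63 mod 1 = 0. Yes.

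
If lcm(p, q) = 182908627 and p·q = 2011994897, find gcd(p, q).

11

From gcd × lcm = pq: gcd = 2011994897 / 182908627 = 11.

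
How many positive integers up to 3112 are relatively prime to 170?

Prime factors of 170: 2, 5, 17. Count integers ≤ 3112 divisible by none of them.
By inclusion–exclusion: 3112 − ⌊3112/2⌋ − ⌊3112/5⌋ − ⌊3112/17⌋ + ⌊3112/10⌋ + ⌊3112/34⌋ + ⌊3112/85⌋ − ⌊3112/170⌋ = 1171.

1171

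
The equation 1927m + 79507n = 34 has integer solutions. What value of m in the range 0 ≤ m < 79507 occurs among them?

Euclid: 79507 = 41·1927 + 500; 1927 = 3·500 + 427; 500 = 1·427 + 73; 427 = 5·73 + 62; 73 = 1·62 + 11; 62 = 5·11 + 7; 11 = 1·7 + 4; 7 = 1·4 + 3; 4 = 1·3 + 1; 3 = 3·1 + 0 → gcd = 1; 34 = 1·34.
Back-substitution yields 1927·(-21785) + 79507·(528) = 1, so one solution is m = -21785·34 = -740690, n = 528·34 = 17952.
Solutions in m differ by 79507/1 = 79507; the one in [0, 79507) is -740690 mod 79507 = 54380.

54380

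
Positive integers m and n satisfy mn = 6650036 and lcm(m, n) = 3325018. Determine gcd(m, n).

2

From gcd × lcm = mn: gcd = 6650036 / 3325018 = 2.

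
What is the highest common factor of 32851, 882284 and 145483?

gcd(32851, 882284): 882284 = 26·32851 + 28158; 32851 = 1·28158 + 4693; 28158 = 6·4693 + 0 → 4693
gcd(4693, 145483): 145483 = 31·4693 + 0 → 4693

4693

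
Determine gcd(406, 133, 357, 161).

gcd(406, 133): 406 = 3·133 + 7; 133 = 19·7 + 0 → 7
gcd(7, 357): 357 = 51·7 + 0 → 7
gcd(7, 161): 161 = 23·7 + 0 → 7

7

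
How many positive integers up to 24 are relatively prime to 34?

11

34 = 2·17. Inclusion–exclusion on these primes:
24 − ⌊24/2⌋ − ⌊24/17⌋ + ⌊24/34⌋ = 11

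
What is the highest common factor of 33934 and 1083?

361

33934 = 2 · 19² · 47
1083 = 3 · 19²
Common: 19² = 361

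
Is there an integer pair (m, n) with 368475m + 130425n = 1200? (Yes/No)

gcd(368475, 130425): 368475 = 2·130425 + 107625; 130425 = 1·107625 + 22800; 107625 = 4·22800 + 16425; 22800 = 1·16425 + 6375; 16425 = 2·6375 + 3675; 6375 = 1·3675 + 2700; 3675 = 1·2700 + 975; 2700 = 2·975 + 750; 975 = 1·750 + 225; 750 = 3·225 + 75; 225 = 3·75 + 0 → 75
75 divides 1200, so a solution exists.

Yes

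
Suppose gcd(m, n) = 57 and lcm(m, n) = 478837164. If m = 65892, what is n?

414219

Using mn = gcd(m,n)·lcm(m,n) = 57·478837164 = 27293718348, we get n = 27293718348/65892 = 414219.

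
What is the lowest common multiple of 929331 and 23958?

2473879122

gcd first: 929331 = 38·23958 + 18927; 23958 = 1·18927 + 5031; 18927 = 3·5031 + 3834; 5031 = 1·3834 + 1197; 3834 = 3·1197 + 243; 1197 = 4·243 + 225; 243 = 1·225 + 18; 225 = 12·18 + 9; 18 = 2·9 + 0 → gcd = 9
lcm = 929331·23958/gcd = 22264912098/9 = 2473879122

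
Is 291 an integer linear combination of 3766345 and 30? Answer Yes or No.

By Bézout, 3766345u + 30v = 291 has integer solutions iff gcd(3766345, 30) | 291.
Euclid: 3766345 = 125544·30 + 25; 30 = 1·25 + 5; 25 = 5·5 + 0. gcd = 5; 291 mod 5 = 1. No.

No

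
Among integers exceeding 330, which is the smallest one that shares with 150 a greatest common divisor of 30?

150 = 30·5. Any a with gcd(a, 150) = 30 is a multiple of 30, say 30s, with s coprime to 5.
Need s > 330/30, so s ≥ 12. First s ≥ 12 with gcd(s, 5) = 1 is s = 12. Thus a = 30·12 = 360.

360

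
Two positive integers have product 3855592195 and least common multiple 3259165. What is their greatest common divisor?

gcd·lcm = product, so gcd = 3855592195/3259165 = 1183.

1183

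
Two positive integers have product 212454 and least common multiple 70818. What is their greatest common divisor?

gcd·lcm = product, so gcd = 212454/70818 = 3.

3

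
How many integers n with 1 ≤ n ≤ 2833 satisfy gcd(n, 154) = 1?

Prime factors of 154: 2, 7, 11. Count integers ≤ 2833 divisible by none of them.
By inclusion–exclusion: 2833 − ⌊2833/2⌋ − ⌊2833/7⌋ − ⌊2833/11⌋ + ⌊2833/14⌋ + ⌊2833/22⌋ + ⌊2833/77⌋ − ⌊2833/154⌋ = 1104.

1104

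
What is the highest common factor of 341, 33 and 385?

gcd(341, 33): 341 = 10·33 + 11; 33 = 3·11 + 0 → 11
gcd(11, 385): 385 = 35·11 + 0 → 11

11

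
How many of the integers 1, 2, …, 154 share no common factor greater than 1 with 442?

442 = 2·13·17. Inclusion–exclusion on these primes:
154 − ⌊154/2⌋ − ⌊154/13⌋ − ⌊154/17⌋ + ⌊154/26⌋ + ⌊154/34⌋ + ⌊154/221⌋ − ⌊154/442⌋ = 66

66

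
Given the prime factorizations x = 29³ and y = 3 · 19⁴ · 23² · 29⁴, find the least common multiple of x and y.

146279451147987

max exponent per prime: 3 · 19⁴ · 23² · 29⁴ = 146279451147987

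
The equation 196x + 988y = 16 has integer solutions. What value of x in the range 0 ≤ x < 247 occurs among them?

237

Reduce mod 988: 196x ≡ 16 (mod 988). With g = gcd(196, 988) = 4 dividing 16, divide through: 49x ≡ 4 (mod 247).
Since gcd(49, 247) = 1, x ≡ 4·(49)⁻¹ ≡ 237 (mod 247). Smallest non-negative: 237.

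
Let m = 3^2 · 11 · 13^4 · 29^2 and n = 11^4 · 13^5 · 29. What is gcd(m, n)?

9110959

min exponent per shared prime: 11 · 13^4 · 29 = 9110959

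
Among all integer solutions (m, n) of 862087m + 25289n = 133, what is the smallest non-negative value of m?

Euclid: 862087 = 34·25289 + 2261; 25289 = 11·2261 + 418; 2261 = 5·418 + 171; 418 = 2·171 + 76; 171 = 2·76 + 19; 76 = 4·19 + 0 → gcd = 19; 133 = 19·7.
Back-substitution yields 862087·(302) + 25289·(-10295) = 19, so one solution is m = 302·7 = 2114, n = -10295·7 = -72065.
Solutions in m differ by 25289/19 = 1331; the one in [0, 1331) is 2114 mod 1331 = 783.

783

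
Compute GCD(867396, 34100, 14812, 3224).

gcd(867396, 34100): 867396 = 25·34100 + 14896; 34100 = 2·14896 + 4308; 14896 = 3·4308 + 1972; 4308 = 2·1972 + 364; 1972 = 5·364 + 152; 364 = 2·152 + 60; 152 = 2·60 + 32; 60 = 1·32 + 28; 32 = 1·28 + 4; 28 = 7·4 + 0 → 4
gcd(4, 14812): 14812 = 3703·4 + 0 → 4
gcd(4, 3224): 3224 = 806·4 + 0 → 4

4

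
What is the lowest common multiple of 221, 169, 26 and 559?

247078

221 = 13 · 17; 169 = 13²; 26 = 2 · 13; 559 = 13 · 43
lcm takes max exponent of each prime: 2 · 13² · 17 · 43 = 247078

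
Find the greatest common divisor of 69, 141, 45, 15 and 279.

3

gcd(69, 141): 141 = 2·69 + 3; 69 = 23·3 + 0 → 3
gcd(3, 45): 45 = 15·3 + 0 → 3
gcd(3, 15): 15 = 5·3 + 0 → 3
gcd(3, 279): 279 = 93·3 + 0 → 3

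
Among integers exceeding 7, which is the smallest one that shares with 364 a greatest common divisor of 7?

21

gcd(a, 364) = 7 forces 7 | a; write a = 7s. Then gcd(7s, 7·52) = 7·gcd(s, 52), so need gcd(s, 52) = 1.
7s > 7 gives s ≥ 2. The least s ≥ 2 coprime to 52 is 3, so a = 7·3 = 21.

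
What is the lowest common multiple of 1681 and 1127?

1681 = 41²; 1127 = 7² · 23
max exponents: 7² · 23 · 41² = 1894487

1894487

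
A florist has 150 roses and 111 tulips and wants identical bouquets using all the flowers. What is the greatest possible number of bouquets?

3

150 = 2 · 3 · 5²
111 = 3 · 37
Common: 3 = 3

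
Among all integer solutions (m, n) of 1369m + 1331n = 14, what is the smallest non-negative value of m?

Reduce mod 1331: 1369m ≡ 14 (mod 1331). With g = gcd(1369, 1331) = 1 dividing 14, divide through: 1369m ≡ 14 (mod 1331).
Since gcd(1369, 1331) = 1, m ≡ 14·(1369)⁻¹ ≡ 841 (mod 1331). Smallest non-negative: 841.

841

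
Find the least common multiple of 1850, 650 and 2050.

986050

1850 = 2 · 5² · 37; 650 = 2 · 5² · 13; 2050 = 2 · 5² · 41
lcm takes max exponent of each prime: 2 · 5² · 13 · 37 · 41 = 986050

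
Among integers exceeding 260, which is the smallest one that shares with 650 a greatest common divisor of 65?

455

gcd(m, 650) = 65 forces 65 | m; write m = 65s. Then gcd(65s, 65·10) = 65·gcd(s, 10), so need gcd(s, 10) = 1.
65s > 260 gives s ≥ 5. The least s ≥ 5 coprime to 10 is 7, so m = 65·7 = 455.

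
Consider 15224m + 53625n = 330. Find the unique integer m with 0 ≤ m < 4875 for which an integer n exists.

2670

Reduce mod 53625: 15224m ≡ 330 (mod 53625). With g = gcd(15224, 53625) = 11 dividing 330, divide through: 1384m ≡ 30 (mod 4875).
Since gcd(1384, 4875) = 1, m ≡ 30·(1384)⁻¹ ≡ 2670 (mod 4875). Smallest non-negative: 2670.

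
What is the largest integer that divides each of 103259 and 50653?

Euclid: 103259 = 2·50653 + 1953; 50653 = 25·1953 + 1828; 1953 = 1·1828 + 125; 1828 = 14·125 + 78; 125 = 1·78 + 47; 78 = 1·47 + 31; 47 = 1·31 + 16; 31 = 1·16 + 15; 16 = 1·15 + 1; 15 = 15·1 + 0. Last nonzero remainder: 1.

1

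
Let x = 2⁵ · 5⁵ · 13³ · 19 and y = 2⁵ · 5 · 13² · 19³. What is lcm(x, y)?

max exponent per prime: 2⁵ · 5⁵ · 13³ · 19³ = 1506922300000

1506922300000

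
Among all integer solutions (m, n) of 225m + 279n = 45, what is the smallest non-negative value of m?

Reduce mod 279: 225m ≡ 45 (mod 279). With g = gcd(225, 279) = 9 dividing 45, divide through: 25m ≡ 5 (mod 31).
Since gcd(25, 31) = 1, m ≡ 5·(25)⁻¹ ≡ 25 (mod 31). Smallest non-negative: 25.

25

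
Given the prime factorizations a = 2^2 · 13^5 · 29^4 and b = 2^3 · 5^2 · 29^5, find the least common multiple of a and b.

1523129209131400

max exponent per prime: 2^3 · 5^2 · 13^5 · 29^5 = 1523129209131400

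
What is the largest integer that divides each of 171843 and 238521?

3

Euclid: 238521 = 1·171843 + 66678; 171843 = 2·66678 + 38487; 66678 = 1·38487 + 28191; 38487 = 1·28191 + 10296; 28191 = 2·10296 + 7599; 10296 = 1·7599 + 2697; 7599 = 2·2697 + 2205; 2697 = 1·2205 + 492; 2205 = 4·492 + 237; 492 = 2·237 + 18; 237 = 13·18 + 3; 18 = 6·3 + 0. Last nonzero remainder: 3.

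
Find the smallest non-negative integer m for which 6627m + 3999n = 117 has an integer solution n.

32

Euclid: 6627 = 1·3999 + 2628; 3999 = 1·2628 + 1371; 2628 = 1·1371 + 1257; 1371 = 1·1257 + 114; 1257 = 11·114 + 3; 114 = 38·3 + 0 → gcd = 3; 117 = 3·39.
Back-substitution yields 6627·(35) + 3999·(-58) = 3, so one solution is m = 35·39 = 1365, n = -58·39 = -2262.
Solutions in m differ by 3999/3 = 1333; the one in [0, 1333) is 1365 mod 1333 = 32.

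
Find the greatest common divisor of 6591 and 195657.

6591 = 3 · 13³
195657 = 3 · 7² · 11³
Common: 3 = 3

3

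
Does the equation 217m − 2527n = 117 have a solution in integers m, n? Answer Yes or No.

By Bézout, 217m − 2527n = 117 has integer solutions iff gcd(217, 2527) | 117.
Euclid: 2527 = 11·217 + 140; 217 = 1·140 + 77; 140 = 1·77 + 63; 77 = 1·63 + 14; 63 = 4·14 + 7; 14 = 2·7 + 0. gcd = 7; 117 mod 7 = 5. No.

No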